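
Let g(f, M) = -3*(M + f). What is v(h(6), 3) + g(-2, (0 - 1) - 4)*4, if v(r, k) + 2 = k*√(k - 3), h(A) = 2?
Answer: 82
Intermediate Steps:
g(f, M) = -3*M - 3*f
v(r, k) = -2 + k*√(-3 + k) (v(r, k) = -2 + k*√(k - 3) = -2 + k*√(-3 + k))
v(h(6), 3) + g(-2, (0 - 1) - 4)*4 = (-2 + 3*√(-3 + 3)) + (-3*((0 - 1) - 4) - 3*(-2))*4 = (-2 + 3*√0) + (-3*(-1 - 4) + 6)*4 = (-2 + 3*0) + (-3*(-5) + 6)*4 = (-2 + 0) + (15 + 6)*4 = -2 + 21*4 = -2 + 84 = 82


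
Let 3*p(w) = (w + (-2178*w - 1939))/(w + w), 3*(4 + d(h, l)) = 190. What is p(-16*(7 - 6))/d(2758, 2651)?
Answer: -32893/5696 ≈ -5.7748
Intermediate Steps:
d(h, l) = 178/3 (d(h, l) = -4 + (1/3)*190 = -4 + 190/3 = 178/3)
p(w) = (-1939 - 2177*w)/(6*w) (p(w) = ((w + (-2178*w - 1939))/(w + w))/3 = ((w + (-1939 - 2178*w))/((2*w)))/3 = ((-1939 - 2177*w)*(1/(2*w)))/3 = ((-1939 - 2177*w)/(2*w))/3 = (-1939 - 2177*w)/(6*w))
p(-16*(7 - 6))/d(2758, 2651) = (7*(-277 - (-4976)*(7 - 6))/(6*((-16*(7 - 6)))))/(178/3) = (7*(-277 - (-4976))/(6*((-16*1))))*(3/178) = ((7/6)*(-277 - 311*(-16))/(-16))*(3/178) = ((7/6)*(-1/16)*(-277 + 4976))*(3/178) = ((7/6)*(-1/16)*4699)*(3/178) = -32893/96*3/178 = -32893/5696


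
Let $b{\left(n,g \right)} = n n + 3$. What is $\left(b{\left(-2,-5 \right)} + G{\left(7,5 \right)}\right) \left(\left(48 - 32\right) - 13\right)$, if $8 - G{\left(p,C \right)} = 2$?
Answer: $39$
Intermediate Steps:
$G{\left(p,C \right)} = 6$ ($G{\left(p,C \right)} = 8 - 2 = 6$)
$b{\left(n,g \right)} = 3 + n^{2}$ ($b{\left(n,g \right)} = n^{2} + 3 = 3 + n^{2}$)
$\left(b{\left(-2,-5 \right)} + G{\left(7,5 \right)}\right) \left(\left(48 - 32\right) - 13\right) = \left(\left(3 + \left(-2\right)^{2}\right) + 6\right) \left(\left(48 - 32\right) - 13\right) = \left(\left(3 + 4\right) + 6\right) \left(16 - 13\right) = \left(7 + 6\right) 3 = 13 \cdot 3 = 39$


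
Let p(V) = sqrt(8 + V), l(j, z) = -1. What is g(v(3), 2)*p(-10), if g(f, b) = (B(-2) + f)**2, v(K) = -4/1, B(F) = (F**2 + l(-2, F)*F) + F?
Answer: 0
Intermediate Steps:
B(F) = F**2 (B(F) = (F**2 - F) + F = F**2)
v(K) = -4 (v(K) = -4*1 = -4)
g(f, b) = (4 + f)**2 (g(f, b) = ((-2)**2 + f)**2 = (4 + f)**2)
g(v(3), 2)*p(-10) = (4 - 4)**2*sqrt(8 - 10) = 0**2*sqrt(-2) = 0*(I*sqrt(2)) = 0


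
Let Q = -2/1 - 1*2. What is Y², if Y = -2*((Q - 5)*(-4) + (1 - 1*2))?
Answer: 4900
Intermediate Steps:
Q = -4 (Q = -2*1 - 2 = -2 - 2 = -4)
Y = -70 (Y = -2*((-4 - 5)*(-4) + (1 - 1*2)) = -2*(-9*(-4) + (1 - 2)) = -2*(36 - 1) = -2*35 = -70)
Y² = (-70)² = 4900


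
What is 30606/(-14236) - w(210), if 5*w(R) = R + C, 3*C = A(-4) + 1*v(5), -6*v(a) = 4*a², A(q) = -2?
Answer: -13743047/320310 ≈ -42.905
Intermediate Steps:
v(a) = -2*a²/3
C = -56/9 (C = (-2 + 1*(-⅔*5²))/3 = (-2 + 1*(-⅔*25))/3 = (-2 + 1*(-50/3))/3 = (-2 - 50/3)/3 = (⅓)*(-56/3) = -56/9 ≈ -6.2222)
w(R) = -56/45 + R/5 (w(R) = (R - 56/9)/5 = (-56/9 + R)/5 = -56/45 + R/5)
30606/(-14236) - w(210) = 30606/(-14236) - (-56/45 + (⅕)*210) = 30606*(-1/14236) - (-56/45 + 42) = -15303/7118 - 1*1834/45 = -15303/7118 - 1834/45 = -13743047/320310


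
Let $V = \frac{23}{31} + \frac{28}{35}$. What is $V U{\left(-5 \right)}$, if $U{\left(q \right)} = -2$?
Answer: $- \frac{478}{155} \approx -3.0839$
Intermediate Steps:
$V = \frac{239}{155}$ ($V = 23 \cdot \frac{1}{31} + 28 \cdot \frac{1}{35} = \frac{23}{31} + \frac{4}{5} = \frac{239}{155} \approx 1.5419$)
$V U{\left(-5 \right)} = \frac{239}{155} \left(-2\right) = - \frac{478}{155}$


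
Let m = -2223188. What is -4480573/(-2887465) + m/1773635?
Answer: 305504710887/1024261797055 ≈ 0.29827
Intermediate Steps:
-4480573/(-2887465) + m/1773635 = -4480573/(-2887465) - 2223188/1773635 = -4480573*(-1/2887465) - 2223188*1/1773635 = 4480573/2887465 - 2223188/1773635 = 305504710887/1024261797055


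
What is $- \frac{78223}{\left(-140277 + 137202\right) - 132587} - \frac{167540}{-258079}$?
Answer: $\frac{42916525097}{35011513298} \approx 1.2258$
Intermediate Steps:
$- \frac{78223}{\left(-140277 + 137202\right) - 132587} - \frac{167540}{-258079} = - \frac{78223}{-3075 - 132587} - - \frac{167540}{258079} = - \frac{78223}{-135662} + \frac{167540}{258079} = \left(-78223\right) \left(- \frac{1}{135662}\right) + \frac{167540}{258079} = \frac{78223}{135662} + \frac{167540}{258079} = \frac{42916525097}{35011513298}$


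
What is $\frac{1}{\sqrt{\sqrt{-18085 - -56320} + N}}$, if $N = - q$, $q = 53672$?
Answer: $- \frac{i}{\sqrt{53672 - \sqrt{38235}}} \approx - 0.0043243 i$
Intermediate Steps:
$N = -53672$ ($N = \left(-1\right) 53672 = -53672$)
$\frac{1}{\sqrt{\sqrt{-18085 - -56320} + N}} = \frac{1}{\sqrt{\sqrt{-18085 - -56320} - 53672}} = \frac{1}{\sqrt{\sqrt{-18085 + \left(-636 + 56956\right)} - 53672}} = \frac{1}{\sqrt{\sqrt{-18085 + 56320} - 53672}} = \frac{1}{\sqrt{\sqrt{38235} - 53672}} = \frac{1}{\sqrt{-53672 + \sqrt{38235}}}$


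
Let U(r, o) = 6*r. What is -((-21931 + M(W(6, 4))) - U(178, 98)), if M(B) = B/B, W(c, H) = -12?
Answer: 22998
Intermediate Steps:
M(B) = 1
-((-21931 + M(W(6, 4))) - U(178, 98)) = -((-21931 + 1) - 6*178) = -(-21930 - 1*1068) = -(-21930 - 1068) = -1*(-22998) = 22998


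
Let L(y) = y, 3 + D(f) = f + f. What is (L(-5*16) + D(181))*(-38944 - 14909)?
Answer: -15024987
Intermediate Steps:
D(f) = -3 + 2*f (D(f) = -3 + (f + f) = -3 + 2*f)
(L(-5*16) + D(181))*(-38944 - 14909) = (-5*16 + (-3 + 2*181))*(-38944 - 14909) = (-80 + (-3 + 362))*(-53853) = (-80 + 359)*(-53853) = 279*(-53853) = -15024987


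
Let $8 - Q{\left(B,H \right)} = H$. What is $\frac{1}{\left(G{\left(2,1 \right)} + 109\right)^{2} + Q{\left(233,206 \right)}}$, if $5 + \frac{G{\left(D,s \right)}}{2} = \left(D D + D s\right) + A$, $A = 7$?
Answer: $\frac{1}{15427} \approx 6.4821 \cdot 10^{-5}$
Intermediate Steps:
$Q{\left(B,H \right)} = 8 - H$
$G{\left(D,s \right)} = 4 + 2 D^{2} + 2 D s$ ($G{\left(D,s \right)} = -10 + 2 \left(\left(D D + D s\right) + 7\right) = -10 + 2 \left(\left(D^{2} + D s\right) + 7\right) = -10 + 2 \left(7 + D^{2} + D s\right) = -10 + \left(14 + 2 D^{2} + 2 D s\right) = 4 + 2 D^{2} + 2 D s$)
$\frac{1}{\left(G{\left(2,1 \right)} + 109\right)^{2} + Q{\left(233,206 \right)}} = \frac{1}{\left(\left(4 + 2 \cdot 2^{2} + 2 \cdot 2 \cdot 1\right) + 109\right)^{2} + \left(8 - 206\right)} = \frac{1}{\left(\left(4 + 2 \cdot 4 + 4\right) + 109\right)^{2} + \left(8 - 206\right)} = \frac{1}{\left(\left(4 + 8 + 4\right) + 109\right)^{2} - 198} = \frac{1}{\left(16 + 109\right)^{2} - 198} = \frac{1}{125^{2} - 198} = \frac{1}{15625 - 198} = \frac{1}{15427}$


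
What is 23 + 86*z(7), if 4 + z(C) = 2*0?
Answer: -321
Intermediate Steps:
z(C) = -4 (z(C) = -4 + 2*0 = -4 + 0 = -4)
23 + 86*z(7) = 23 + 86*(-4) = 23 - 344 = -321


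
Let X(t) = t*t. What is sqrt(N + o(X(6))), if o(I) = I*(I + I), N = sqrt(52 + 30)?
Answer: sqrt(2592 + sqrt(82)) ≈ 51.001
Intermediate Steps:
N = sqrt(82) ≈ 9.0554
X(t) = t**2
o(I) = 2*I**2 (o(I) = I*(2*I) = 2*I**2)
sqrt(N + o(X(6))) = sqrt(sqrt(82) + 2*(6**2)**2) = sqrt(sqrt(82) + 2*36**2) = sqrt(sqrt(82) + 2*1296) = sqrt(sqrt(82) + 2592) = sqrt(2592 + sqrt(82))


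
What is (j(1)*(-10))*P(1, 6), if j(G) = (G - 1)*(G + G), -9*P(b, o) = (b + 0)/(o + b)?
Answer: 0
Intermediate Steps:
P(b, o) = -b/(9*(b + o)) (P(b, o) = -(b + 0)/(9*(o + b)) = -b/(9*(b + o)))
j(G) = 2*G*(-1 + G) (j(G) = (-1 + G)*(2*G) = 2*G*(-1 + G))
(j(1)*(-10))*P(1, 6) = ((2*1*(-1 + 1))*(-10))*(-1*1/(9*1 + 9*6)) = ((2*1*0)*(-10))*(-1*1/(9 + 54)) = (0*(-10))*(-1*1/63) = 0*(-1*1*1/63) = 0*(-1/63) = 0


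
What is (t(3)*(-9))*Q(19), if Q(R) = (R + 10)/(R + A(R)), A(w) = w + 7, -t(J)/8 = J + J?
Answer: 1392/5 ≈ 278.40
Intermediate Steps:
t(J) = -16*J (t(J) = -8*(J + J) = -16*J)
A(w) = 7 + w
Q(R) = (10 + R)/(7 + 2*R) (Q(R) = (R + 10)/(R + (7 + R)) = (10 + R)/(7 + 2*R))
(t(3)*(-9))*Q(19) = (-16*3*(-9))*((10 + 19)/(7 + 2*19)) = (-48*(-9))*(29/(7 + 38)) = 432*(29/45) = 1392/5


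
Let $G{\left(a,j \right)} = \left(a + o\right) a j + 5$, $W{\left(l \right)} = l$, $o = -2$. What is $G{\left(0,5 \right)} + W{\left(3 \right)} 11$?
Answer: $38$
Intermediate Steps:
$G{\left(a,j \right)} = 5 + a j \left(-2 + a\right)$ ($G{\left(a,j \right)} = \left(a - 2\right) a j + 5 = \left(-2 + a\right) a j + 5 = a \left(-2 + a\right) j + 5 = a j \left(-2 + a\right) + 5 = 5 + a j \left(-2 + a\right)$)
$G{\left(0,5 \right)} + W{\left(3 \right)} 11 = \left(5 + 5 \cdot 0^{2} - 0 \cdot 5\right) + 3 \cdot 11 = \left(5 + 5 \cdot 0 + 0\right) + 33 = \left(5 + 0 + 0\right) + 33 = 5 + 33 = 38$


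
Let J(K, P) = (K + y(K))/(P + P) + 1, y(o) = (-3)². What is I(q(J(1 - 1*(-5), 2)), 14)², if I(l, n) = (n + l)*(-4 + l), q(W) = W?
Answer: 50625/256 ≈ 197.75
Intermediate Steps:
y(o) = 9
J(K, P) = 1 + (9 + K)/(2*P) (J(K, P) = (K + 9)/(P + P) + 1 = (9 + K)/((2*P)) + 1 = (9 + K)*(1/(2*P)) + 1 = (9 + K)/(2*P) + 1 = 1 + (9 + K)/(2*P))
I(l, n) = (-4 + l)*(l + n) (I(l, n) = (l + n)*(-4 + l) = (-4 + l)*(l + n))
I(q(J(1 - 1*(-5), 2)), 14)² = (((½)*(9 + (1 - 1*(-5)) + 2*2)/2)² - 2*(9 + (1 - 1*(-5)) + 2*2)/2 - 4*14 + ((½)*(9 + (1 - 1*(-5)) + 2*2)/2)*14)² = (((½)*(½)*(9 + (1 + 5) + 4))² - 2*(9 + (1 + 5) + 4)/2 - 56 + ((½)*(½)*(9 + (1 + 5) + 4))*14)² = (((½)*(½)*(9 + 6 + 4))² - 2*(9 + 6 + 4)/2 - 56 + ((½)*(½)*(9 + 6 + 4))*14)² = (((½)*(½)*19)² - 2*19/2 - 56 + ((½)*(½)*19)*14)² = ((19/4)² - 4*19/4 - 56 + (19/4)*14)² = (361/16 - 19 - 56 + 133/2)² = (225/16)² = 50625/256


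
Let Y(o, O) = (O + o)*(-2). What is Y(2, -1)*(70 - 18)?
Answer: -104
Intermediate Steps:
Y(o, O) = -2*O - 2*o
Y(2, -1)*(70 - 18) = (-2*(-1) - 2*2)*(70 - 18) = (2 - 4)*52 = -2*52 = -104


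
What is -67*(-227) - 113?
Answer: 15096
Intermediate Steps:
-67*(-227) - 113 = 15209 - 113 = 15096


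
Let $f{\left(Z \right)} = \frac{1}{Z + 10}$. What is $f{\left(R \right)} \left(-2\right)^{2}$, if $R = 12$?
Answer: $\frac{2}{11} \approx 0.18182$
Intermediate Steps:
$f{\left(Z \right)} = \frac{1}{10 + Z}$
$f{\left(R \right)} \left(-2\right)^{2} = \frac{\left(-2\right)^{2}}{10 + 12} = \frac{1}{22} \cdot 4 = \frac{2}{11}$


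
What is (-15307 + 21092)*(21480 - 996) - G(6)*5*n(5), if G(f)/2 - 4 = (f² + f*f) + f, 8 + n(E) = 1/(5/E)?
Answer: 118505680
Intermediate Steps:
n(E) = -8 + E/5 (n(E) = -8 + 1/(5/E) = -8 + E/5)
G(f) = 8 + 2*f + 4*f² (G(f) = 8 + 2*((f² + f*f) + f) = 8 + 2*((f² + f²) + f) = 8 + 2*(2*f² + f) = 8 + 2*(f + 2*f²) = 8 + (2*f + 4*f²) = 8 + 2*f + 4*f²)
(-15307 + 21092)*(21480 - 996) - G(6)*5*n(5) = (-15307 + 21092)*(21480 - 996) - (8 + 2*6 + 4*6²)*5*(-8 + (⅕)*5) = 5785*20484 - (8 + 12 + 4*36)*5*(-8 + 1) = 118499940 - (8 + 12 + 144)*5*(-7) = 118499940 - 164*5*(-7) = 118499940 - 820*(-7) = 118499940 - 1*(-5740) = 118499940 + 5740 = 118505680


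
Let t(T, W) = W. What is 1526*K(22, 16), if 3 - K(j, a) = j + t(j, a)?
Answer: -53410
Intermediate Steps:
K(j, a) = 3 - a - j (K(j, a) = 3 - (j + a) = 3 - (a + j) = 3 + (-a - j) = 3 - a - j)
1526*K(22, 16) = 1526*(3 - 1*16 - 1*22) = 1526*(3 - 16 - 22) = 1526*(-35) = -53410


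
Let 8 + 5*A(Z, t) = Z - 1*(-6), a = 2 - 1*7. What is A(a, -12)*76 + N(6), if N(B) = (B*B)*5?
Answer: 368/5 ≈ 73.600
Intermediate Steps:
a = -5 (a = 2 - 7 = -5)
N(B) = 5*B**2 (N(B) = B**2*5 = 5*B**2)
A(Z, t) = -2/5 + Z/5 (A(Z, t) = -8/5 + (Z - 1*(-6))/5 = -8/5 + (Z + 6)/5 = -8/5 + (6 + Z)/5 = -8/5 + (6/5 + Z/5) = -2/5 + Z/5)
A(a, -12)*76 + N(6) = (-2/5 + (1/5)*(-5))*76 + 5*6**2 = (-2/5 - 1)*76 + 5*36 = -7/5*76 + 180 = -532/5 + 180 = 368/5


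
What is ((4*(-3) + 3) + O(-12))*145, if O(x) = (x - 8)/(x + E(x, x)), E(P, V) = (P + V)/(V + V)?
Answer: -11455/11 ≈ -1041.4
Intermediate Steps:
E(P, V) = (P + V)/(2*V) (E(P, V) = (P + V)/((2*V)) = (P + V)*(1/(2*V)) = (P + V)/(2*V))
O(x) = (-8 + x)/(1 + x) (O(x) = (x - 8)/(x + (x + x)/(2*x)) = (-8 + x)/(x + (2*x)/(2*x)) = (-8 + x)/(x + 1) = (-8 + x)/(1 + x))
((4*(-3) + 3) + O(-12))*145 = ((4*(-3) + 3) + (-8 - 12)/(1 - 12))*145 = ((-12 + 3) - 20/(-11))*145 = (-9 - 1/11*(-20))*145 = (-9 + 20/11)*145 = -79/11*145 = -11455/11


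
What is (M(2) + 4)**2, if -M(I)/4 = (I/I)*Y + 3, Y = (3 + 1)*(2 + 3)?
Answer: 7744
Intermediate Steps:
Y = 20 (Y = 4*5 = 20)
M(I) = -92 (M(I) = -4*((I/I)*20 + 3) = -4*(1*20 + 3) = -4*(20 + 3) = -4*23 = -92)
(M(2) + 4)**2 = (-92 + 4)**2 = (-88)**2 = 7744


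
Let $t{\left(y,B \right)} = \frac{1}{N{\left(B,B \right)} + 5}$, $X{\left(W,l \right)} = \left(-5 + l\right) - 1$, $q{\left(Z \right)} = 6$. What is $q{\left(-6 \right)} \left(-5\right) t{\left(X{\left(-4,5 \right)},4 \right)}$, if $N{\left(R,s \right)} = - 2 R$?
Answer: $10$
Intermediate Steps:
$X{\left(W,l \right)} = -6 + l$
$t{\left(y,B \right)} = \frac{1}{5 - 2 B}$ ($t{\left(y,B \right)} = \frac{1}{- 2 B + 5} = \frac{1}{5 - 2 B}$)
$q{\left(-6 \right)} \left(-5\right) t{\left(X{\left(-4,5 \right)},4 \right)} = 6 \left(-5\right) \left(- \frac{1}{-5 + 2 \cdot 4}\right) = - 30 \left(- \frac{1}{-5 + 8}\right) = - 30 \left(- \frac{1}{3}\right) = - 30 \left(\left(-1\right) \frac{1}{3}\right) = \left(-30\right) \left(- \frac{1}{3}\right) = 10$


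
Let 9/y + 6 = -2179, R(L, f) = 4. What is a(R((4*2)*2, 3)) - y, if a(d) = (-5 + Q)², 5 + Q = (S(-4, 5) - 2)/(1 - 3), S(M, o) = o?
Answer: 1155901/8740 ≈ 132.25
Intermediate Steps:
y = -9/2185 (y = 9/(-6 - 2179) = 9/(-2185) = 9*(-1/2185) = -9/2185 ≈ -0.0041190)
Q = -13/2 (Q = -5 + (5 - 2)/(1 - 3) = -5 + 3/(-2) = -5 + 3*(-½) = -5 - 3/2 = -13/2 ≈ -6.5000)
a(d) = 529/4 (a(d) = (-5 - 13/2)² = (-23/2)² = 529/4)
a(R((4*2)*2, 3)) - y = 529/4 - 1*(-9/2185) = 529/4 + 9/2185 = 1155901/8740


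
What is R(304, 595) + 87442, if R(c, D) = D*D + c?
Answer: 441771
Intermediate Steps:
R(c, D) = c + D**2 (R(c, D) = D**2 + c = c + D**2)
R(304, 595) + 87442 = (304 + 595**2) + 87442 = (304 + 354025) + 87442 = 354329 + 87442 = 441771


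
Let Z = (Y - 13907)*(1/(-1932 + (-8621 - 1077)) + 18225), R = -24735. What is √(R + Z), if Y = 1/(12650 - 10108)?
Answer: I*√55385220510928774862305/14781730 ≈ 15921.0*I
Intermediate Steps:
Y = 1/2542 ≈ 0.00039339
Z = -7493008724251157/29563460 (Z = (1/2542 - 13907)*(1/(-1932 + (-8621 - 1077)) + 18225) = -35351593*(1/(-1932 - 9698) + 18225)/2542 = -35351593*(1/(-11630) + 18225)/2542 = -35351593*(-1/11630 + 18225)/2542 = -35351593/2542*211956749/11630 = -7493008724251157/29563460 ≈ -2.5346e+8)
√(R + Z) = √(-24735 - 7493008724251157/29563460) = √(-7493739976434257/29563460) = I*√55385220510928774862305/14781730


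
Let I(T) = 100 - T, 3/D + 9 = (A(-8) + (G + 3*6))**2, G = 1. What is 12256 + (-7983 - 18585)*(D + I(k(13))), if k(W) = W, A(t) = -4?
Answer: -2299529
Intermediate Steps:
D = 1/72 (D = 3/(-9 + (-4 + (1 + 3*6))**2) = 3/(-9 + (-4 + (1 + 18))**2) = 3/(-9 + (-4 + 19)**2) = 3/(-9 + 15**2) = 3/(-9 + 225) = 3/216 = 3*(1/216) = 1/72 ≈ 0.013889)
12256 + (-7983 - 18585)*(D + I(k(13))) = 12256 + (-7983 - 18585)*(1/72 + (100 - 1*13)) = 12256 - 26568*(1/72 + (100 - 13)) = 12256 - 26568*(1/72 + 87) = 12256 - 26568*6265/72 = 12256 - 2311785 = -2299529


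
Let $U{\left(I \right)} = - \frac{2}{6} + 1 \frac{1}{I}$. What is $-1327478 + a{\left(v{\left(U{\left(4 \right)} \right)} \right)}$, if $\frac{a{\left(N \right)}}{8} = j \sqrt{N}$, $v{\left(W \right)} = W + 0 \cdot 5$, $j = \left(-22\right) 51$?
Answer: $-1327478 - 1496 i \sqrt{3} \approx -1.3275 \cdot 10^{6} - 2591.1 i$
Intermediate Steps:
$U{\left(I \right)} = - \frac{1}{3} + \frac{1}{I}$ ($U{\left(I \right)} = \left(-2\right) \frac{1}{6} + \frac{1}{I} = - \frac{1}{3} + \frac{1}{I}$)
$j = -1122$
$v{\left(W \right)} = W$ ($v{\left(W \right)} = W + 0 = W$)
$a{\left(N \right)} = - 8976 \sqrt{N}$ ($a{\left(N \right)} = 8 \left(- 1122 \sqrt{N}\right) = - 8976 \sqrt{N}$)
$-1327478 + a{\left(v{\left(U{\left(4 \right)} \right)} \right)} = -1327478 - 8976 \sqrt{\frac{3 - 4}{3 \cdot 4}} = -1327478 - 8976 \sqrt{\frac{1}{3} \cdot \frac{1}{4} \left(3 - 4\right)} = -1327478 - 8976 \sqrt{\frac{1}{3} \cdot \frac{1}{4} \left(-1\right)} = -1327478 - 8976 \sqrt{- \frac{1}{12}} = -1327478 - 8976 \frac{i \sqrt{3}}{6} = -1327478 - 1496 i \sqrt{3}$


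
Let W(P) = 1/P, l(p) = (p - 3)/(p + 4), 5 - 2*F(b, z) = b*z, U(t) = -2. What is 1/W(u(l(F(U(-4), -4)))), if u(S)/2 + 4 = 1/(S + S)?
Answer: -77/9 ≈ -8.5556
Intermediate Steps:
F(b, z) = 5/2 - b*z/2
l(p) = (-3 + p)/(4 + p)
u(S) = -8 + 1/S (u(S) = -8 + 2/(S + S) = -8 + 2/((2*S)) = -8 + 2*(1/(2*S)) = -8 + 1/S)
1/W(u(l(F(U(-4), -4)))) = 1/(1/(-8 + 1/((-3 + (5/2 - ½*(-2)*(-4)))/(4 + (5/2 - ½*(-2)*(-4)))))) = 1/(1/(-8 + 1/((-3 + (5/2 - 4))/(4 + (5/2 - 4))))) = 1/(1/(-8 + 1/((-3 - 3/2)/(4 - 3/2)))) = 1/(1/(-8 + 1/(-9/2/(5/2)))) = 1/(1/(-8 + 1/((⅖)*(-9/2)))) = 1/(1/(-8 + 1/(-9/5))) = 1/(1/(-8 - 5/9)) = 1/(1/(-77/9)) = 1/(-9/77) = -77/9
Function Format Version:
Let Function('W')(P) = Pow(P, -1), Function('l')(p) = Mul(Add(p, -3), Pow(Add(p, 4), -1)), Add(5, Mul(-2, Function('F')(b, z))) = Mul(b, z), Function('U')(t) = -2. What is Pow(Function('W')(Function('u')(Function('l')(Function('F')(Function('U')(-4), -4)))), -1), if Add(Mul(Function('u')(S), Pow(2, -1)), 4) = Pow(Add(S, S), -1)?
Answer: Rational(-77, 9) ≈ -8.5556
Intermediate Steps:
Function('F')(b, z) = Add(Rational(5, 2), Mul(Rational(-1, 2), b, z)) (Function('F')(b, z) = Add(Rational(5, 2), Mul(Rational(-1, 2), Mul(b, z))) = Add(Rational(5, 2), Mul(Rational(-1, 2), b, z)))
Function('l')(p) = Mul(Pow(Add(4, p), -1), Add(-3, p)) (Function('l')(p) = Mul(Add(-3, p), Pow(Add(4, p), -1)) = Mul(Pow(Add(4, p), -1), Add(-3, p)))
Function('u')(S) = Add(-8, Pow(S, -1)) (Function('u')(S) = Add(-8, Mul(2, Pow(Add(S, S), -1))) = Add(-8, Mul(2, Pow(Mul(2, S), -1))) = Add(-8, Mul(2, Mul(Rational(1, 2), Pow(S, -1)))) = Add(-8, Pow(S, -1)))
Pow(Function('W')(Function('u')(Function('l')(Function('F')(Function('U')(-4), -4)))), -1) = Pow(Pow(Add(-8, Pow(Mul(Pow(Add(4, Add(Rational(5, 2), Mul(Rational(-1, 2), -2, -4))), -1), Add(-3, Add(Rational(5, 2), Mul(Rational(-1, 2), -2, -4)))), -1)), -1), -1) = Pow(Pow(Add(-8, Pow(Mul(Pow(Add(4, Add(Rational(5, 2), -4)), -1), Add(-3, Add(Rational(5, 2), -4))), -1)), -1), -1) = Pow(Pow(Add(-8, Pow(Mul(Pow(Add(4, Rational(-3, 2)), -1), Add(-3, Rational(-3, 2))), -1)), -1), -1) = Pow(Pow(Add(-8, Pow(Mul(Pow(Rational(5, 2), -1), Rational(-9, 2)), -1)), -1), -1) = Pow(Pow(Add(-8, Pow(Mul(Rational(2, 5), Rational(-9, 2)), -1)), -1), -1) = Pow(Pow(Add(-8, Pow(Rational(-9, 5), -1)), -1), -1) = Pow(Pow(Add(-8, Rational(-5, 9)), -1), -1) = Pow(Pow(Rational(-77, 9), -1), -1) = Pow(Rational(-9, 77), -1) = Rational(-77, 9)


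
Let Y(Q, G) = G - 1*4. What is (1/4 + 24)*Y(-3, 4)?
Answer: 0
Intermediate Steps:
Y(Q, G) = -4 + G (Y(Q, G) = G - 4 = -4 + G)
(1/4 + 24)*Y(-3, 4) = (1/4 + 24)*(-4 + 4) = (¼ + 24)*0 = (97/4)*0 = 0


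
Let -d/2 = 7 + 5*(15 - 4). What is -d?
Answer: 124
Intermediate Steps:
d = -124 (d = -2*(7 + 5*(15 - 4)) = -2*(7 + 5*11) = -2*(7 + 55) = -2*62 = -124)
-d = -1*(-124) = 124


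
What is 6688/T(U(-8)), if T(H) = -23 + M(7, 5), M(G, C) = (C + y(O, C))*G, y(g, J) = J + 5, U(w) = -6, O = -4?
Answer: 3344/41 ≈ 81.561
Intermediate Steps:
y(g, J) = 5 + J
M(G, C) = G*(5 + 2*C) (M(G, C) = (C + (5 + C))*G = (5 + 2*C)*G = G*(5 + 2*C))
T(H) = 82 (T(H) = -23 + 7*(5 + 2*5) = -23 + 7*(5 + 10) = -23 + 7*15 = -23 + 105 = 82)
6688/T(U(-8)) = 6688/82 = 6688*(1/82) = 3344/41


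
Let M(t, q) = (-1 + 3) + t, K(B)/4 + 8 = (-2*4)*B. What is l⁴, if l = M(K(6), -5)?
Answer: 2428912656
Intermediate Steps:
K(B) = -32 - 32*B (K(B) = -32 + 4*((-2*4)*B) = -32 + 4*(-8*B) = -32 - 32*B)
M(t, q) = 2 + t
l = -222 (l = 2 + (-32 - 32*6) = 2 + (-32 - 192) = 2 - 224 = -222)
l⁴ = (-222)⁴ = 2428912656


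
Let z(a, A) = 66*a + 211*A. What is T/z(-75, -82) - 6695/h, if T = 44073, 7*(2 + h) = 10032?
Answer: -742181647/111460268 ≈ -6.6587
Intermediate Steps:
h = 10018/7 (h = -2 + (⅐)*10032 = -2 + 10032/7 = 10018/7 ≈ 1431.1)
T/z(-75, -82) - 6695/h = 44073/(66*(-75) + 211*(-82)) - 6695/10018/7 = 44073/(-4950 - 17302) - 6695*7/10018 = 44073/(-22252) - 46865/10018 = 44073*(-1/22252) - 46865/10018 = -44073/22252 - 46865/10018 = -742181647/111460268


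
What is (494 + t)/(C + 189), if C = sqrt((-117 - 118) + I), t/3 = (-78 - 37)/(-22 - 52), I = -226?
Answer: 6974289/2677468 - 36901*I*sqrt(461)/2677468 ≈ 2.6048 - 0.29591*I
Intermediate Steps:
t = 345/74 (t = 3*((-78 - 37)/(-22 - 52)) = 3*(-115/(-74)) = 3*(-115*(-1/74)) = 3*(115/74) = 345/74 ≈ 4.6622)
C = I*sqrt(461) (C = sqrt((-117 - 118) - 226) = sqrt(-235 - 226) = sqrt(-461) = I*sqrt(461) ≈ 21.471*I)
(494 + t)/(C + 189) = (494 + 345/74)/(I*sqrt(461) + 189) = 36901/(74*(189 + I*sqrt(461)))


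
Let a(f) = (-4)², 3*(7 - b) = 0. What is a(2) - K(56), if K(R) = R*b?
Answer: -376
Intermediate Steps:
b = 7 (b = 7 - ⅓*0 = 7 + 0 = 7)
a(f) = 16
K(R) = 7*R (K(R) = R*7 = 7*R)
a(2) - K(56) = 16 - 7*56 = 16 - 1*392 = 16 - 392 = -376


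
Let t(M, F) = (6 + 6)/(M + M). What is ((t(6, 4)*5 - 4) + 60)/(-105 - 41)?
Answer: -61/146 ≈ -0.41781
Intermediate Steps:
t(M, F) = 6/M (t(M, F) = 12/((2*M)) = 12*(1/(2*M)) = 6/M)
((t(6, 4)*5 - 4) + 60)/(-105 - 41) = (((6/6)*5 - 4) + 60)/(-105 - 41) = (((6*(⅙))*5 - 4) + 60)/(-146) = ((1*5 - 4) + 60)*(-1/146) = ((5 - 4) + 60)*(-1/146) = (1 + 60)*(-1/146) = 61*(-1/146) = -61/146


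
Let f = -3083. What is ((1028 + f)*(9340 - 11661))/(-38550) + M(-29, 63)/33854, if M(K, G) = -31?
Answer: -2691218257/21751195 ≈ -123.73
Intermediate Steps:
((1028 + f)*(9340 - 11661))/(-38550) + M(-29, 63)/33854 = ((1028 - 3083)*(9340 - 11661))/(-38550) - 31/33854 = -2055*(-2321)*(-1/38550) - 31*1/33854 = 4769655*(-1/38550) - 31/33854 = -317977/2570 - 31/33854 = -2691218257/21751195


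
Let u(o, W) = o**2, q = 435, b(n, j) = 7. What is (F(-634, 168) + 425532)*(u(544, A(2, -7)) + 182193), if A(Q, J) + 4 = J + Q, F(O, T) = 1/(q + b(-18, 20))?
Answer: 89928962293705/442 ≈ 2.0346e+11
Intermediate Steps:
F(O, T) = 1/442 (F(O, T) = 1/(435 + 7) = 1/442)
A(Q, J) = -4 + J + Q (A(Q, J) = -4 + (J + Q) = -4 + J + Q)
(F(-634, 168) + 425532)*(u(544, A(2, -7)) + 182193) = (1/442 + 425532)*(544**2 + 182193) = 188085145*(295936 + 182193)/442 = (188085145/442)*478129 = 89928962293705/442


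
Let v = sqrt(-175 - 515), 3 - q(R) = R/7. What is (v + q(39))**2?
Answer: (18 - 7*I*sqrt(690))**2/49 ≈ -683.39 - 135.09*I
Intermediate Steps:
q(R) = 3 - R/7
v = I*sqrt(690) (v = sqrt(-690) = I*sqrt(690) ≈ 26.268*I)
(v + q(39))**2 = (I*sqrt(690) + (3 - 1/7*39))**2 = (I*sqrt(690) + (3 - 39/7))**2 = (I*sqrt(690) - 18/7)**2 = (-18/7 + I*sqrt(690))**2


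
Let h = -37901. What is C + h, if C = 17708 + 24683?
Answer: 4490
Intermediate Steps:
C = 42391
C + h = 42391 - 37901 = 4490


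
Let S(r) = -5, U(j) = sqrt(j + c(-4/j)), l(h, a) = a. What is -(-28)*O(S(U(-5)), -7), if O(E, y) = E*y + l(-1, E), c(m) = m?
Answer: 840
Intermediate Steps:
U(j) = sqrt(j - 4/j)
O(E, y) = E + E*y (O(E, y) = E*y + E = E + E*y)
-(-28)*O(S(U(-5)), -7) = -(-28)*(-5*(1 - 7)) = -(-28)*(-5*(-6)) = -(-28)*30 = -14*(-60) = 840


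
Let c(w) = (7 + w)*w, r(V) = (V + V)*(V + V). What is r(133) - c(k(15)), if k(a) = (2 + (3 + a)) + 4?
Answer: 70012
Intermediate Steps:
r(V) = 4*V² (r(V) = (2*V)*(2*V) = 4*V²)
k(a) = 9 + a (k(a) = (5 + a) + 4 = 9 + a)
c(w) = w*(7 + w)
r(133) - c(k(15)) = 4*133² - (9 + 15)*(7 + (9 + 15)) = 4*17689 - 24*(7 + 24) = 70756 - 24*31 = 70756 - 1*744 = 70756 - 744 = 70012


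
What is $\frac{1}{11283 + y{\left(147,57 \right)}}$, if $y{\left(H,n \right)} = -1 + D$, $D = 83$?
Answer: $\frac{1}{11365} \approx 8.7989 \cdot 10^{-5}$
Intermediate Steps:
$y{\left(H,n \right)} = 82$ ($y{\left(H,n \right)} = -1 + 83 = 82$)
$\frac{1}{11283 + y{\left(147,57 \right)}} = \frac{1}{11283 + 82} = \frac{1}{11365}$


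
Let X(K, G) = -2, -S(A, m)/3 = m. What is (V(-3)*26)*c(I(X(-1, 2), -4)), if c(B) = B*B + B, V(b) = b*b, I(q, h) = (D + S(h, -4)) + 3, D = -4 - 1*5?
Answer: 9828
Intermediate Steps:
S(A, m) = -3*m
D = -9 (D = -4 - 5 = -9)
I(q, h) = 6 (I(q, h) = (-9 - 3*(-4)) + 3 = (-9 + 12) + 3 = 3 + 3 = 6)
V(b) = b**2
c(B) = B + B**2 (c(B) = B**2 + B = B + B**2)
(V(-3)*26)*c(I(X(-1, 2), -4)) = ((-3)**2*26)*(6*(1 + 6)) = (9*26)*(6*7) = 234*42 = 9828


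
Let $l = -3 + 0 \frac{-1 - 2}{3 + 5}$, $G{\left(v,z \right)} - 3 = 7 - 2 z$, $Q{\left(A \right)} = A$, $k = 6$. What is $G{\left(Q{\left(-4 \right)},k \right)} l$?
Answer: $6$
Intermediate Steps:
$G{\left(v,z \right)} = 10 - 2 z$ ($G{\left(v,z \right)} = 3 - \left(-7 + 2 z\right) = 10 - 2 z$)
$l = -3$ ($l = -3 + 0 \left(- \frac{3}{8}\right) = -3 + 0 = -3$)
$G{\left(Q{\left(-4 \right)},k \right)} l = \left(10 - 12\right) \left(-3\right) = \left(-2\right) \left(-3\right) = 6$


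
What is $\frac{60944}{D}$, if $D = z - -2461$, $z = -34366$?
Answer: $- \frac{60944}{31905} \approx -1.9102$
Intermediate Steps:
$D = -31905$ ($D = -34366 - -2461 = -34366 + 2461 = -31905$)
$\frac{60944}{D} = \frac{60944}{-31905} = 60944 \left(- \frac{1}{31905}\right) = - \frac{60944}{31905}$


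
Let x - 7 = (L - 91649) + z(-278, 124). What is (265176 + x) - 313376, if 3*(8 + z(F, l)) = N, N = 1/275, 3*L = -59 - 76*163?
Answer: -118799174/825 ≈ -1.4400e+5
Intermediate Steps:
L = -4149 (L = (-59 - 76*163)/3 = (-59 - 12388)/3 = (⅓)*(-12447) = -4149)
N = 1/275 ≈ 0.0036364
z(F, l) = -6599/825 (z(F, l) = -8 + (⅓)*(1/275) = -8 + 1/825 = -6599/825)
x = -79034174/825 (x = 7 + ((-4149 - 91649) - 6599/825) = 7 + (-95798 - 6599/825) = 7 - 79039949/825 = -79034174/825 ≈ -95799.)
(265176 + x) - 313376 = (265176 - 79034174/825) - 313376 = 139736026/825 - 313376 = -118799174/825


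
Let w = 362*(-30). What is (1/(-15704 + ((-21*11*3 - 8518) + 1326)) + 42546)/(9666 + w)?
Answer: -1003617593/28165266 ≈ -35.633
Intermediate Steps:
w = -10860
(1/(-15704 + ((-21*11*3 - 8518) + 1326)) + 42546)/(9666 + w) = (1/(-15704 + ((-21*11*3 - 8518) + 1326)) + 42546)/(9666 - 10860) = (1/(-15704 + ((-231*3 - 8518) + 1326)) + 42546)/(-1194) = (1/(-15704 + ((-693 - 8518) + 1326)) + 42546)*(-1/1194) = (1/(-15704 + (-9211 + 1326)) + 42546)*(-1/1194) = (1/(-15704 - 7885) + 42546)*(-1/1194) = (1/(-23589) + 42546)*(-1/1194) = (-1/23589 + 42546)*(-1/1194) = (1003617593/23589)*(-1/1194) = -1003617593/28165266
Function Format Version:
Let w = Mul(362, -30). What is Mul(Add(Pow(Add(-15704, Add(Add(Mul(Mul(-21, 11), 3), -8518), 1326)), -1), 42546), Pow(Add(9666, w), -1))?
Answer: Rational(-1003617593, 28165266) ≈ -35.633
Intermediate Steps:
w = -10860
Mul(Add(Pow(Add(-15704, Add(Add(Mul(Mul(-21, 11), 3), -8518), 1326)), -1), 42546), Pow(Add(9666, w), -1)) = Mul(Add(Pow(Add(-15704, Add(Add(Mul(Mul(-21, 11), 3), -8518), 1326)), -1), 42546), Pow(Add(9666, -10860), -1)) = Mul(Add(Pow(Add(-15704, Add(Add(Mul(-231, 3), -8518), 1326)), -1), 42546), Pow(-1194, -1)) = Mul(Add(Pow(Add(-15704, Add(Add(-693, -8518), 1326)), -1), 42546), Rational(-1, 1194)) = Mul(Add(Pow(Add(-15704, Add(-9211, 1326)), -1), 42546), Rational(-1, 1194)) = Mul(Add(Pow(Add(-15704, -7885), -1), 42546), Rational(-1, 1194)) = Mul(Add(Pow(-23589, -1), 42546), Rational(-1, 1194)) = Mul(Add(Rational(-1, 23589), 42546), Rational(-1, 1194)) = Mul(Rational(1003617593, 23589), Rational(-1, 1194)) = Rational(-1003617593, 28165266)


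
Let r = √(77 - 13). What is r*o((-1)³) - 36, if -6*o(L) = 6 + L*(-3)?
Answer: -48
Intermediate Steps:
r = 8 (r = √64 = 8)
o(L) = -1 + L/2 (o(L) = -(6 + L*(-3))/6 = -(6 - 3*L)/6 = -1 + L/2)
r*o((-1)³) - 36 = 8*(-1 + (½)*(-1)³) - 36 = 8*(-1 + (½)*(-1)) - 36 = 8*(-1 - ½) - 36 = 8*(-3/2) - 36 = -12 - 36 = -48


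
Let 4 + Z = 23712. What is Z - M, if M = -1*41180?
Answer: 64888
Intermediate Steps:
Z = 23708 (Z = -4 + 23712 = 23708)
M = -41180
Z - M = 23708 - 1*(-41180) = 23708 + 41180 = 64888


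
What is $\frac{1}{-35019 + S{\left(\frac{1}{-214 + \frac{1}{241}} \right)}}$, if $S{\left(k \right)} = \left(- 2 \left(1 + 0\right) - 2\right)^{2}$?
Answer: $- \frac{1}{35003} \approx -2.8569 \cdot 10^{-5}$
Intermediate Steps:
$S{\left(k \right)} = 16$ ($S{\left(k \right)} = \left(\left(-2\right) 1 - 2\right)^{2} = \left(-2 - 2\right)^{2} = \left(-4\right)^{2} = 16$)
$\frac{1}{-35019 + S{\left(\frac{1}{-214 + \frac{1}{241}} \right)}} = \frac{1}{-35019 + 16} = \frac{1}{-35003} = - \frac{1}{35003}$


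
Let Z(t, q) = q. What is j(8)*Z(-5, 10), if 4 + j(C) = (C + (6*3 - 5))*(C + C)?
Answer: 3320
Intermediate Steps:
j(C) = -4 + 2*C*(13 + C) (j(C) = -4 + (C + (6*3 - 5))*(C + C) = -4 + (C + (18 - 5))*(2*C) = -4 + (C + 13)*(2*C) = -4 + (13 + C)*(2*C) = -4 + 2*C*(13 + C))
j(8)*Z(-5, 10) = (-4 + 2*8**2 + 26*8)*10 = (-4 + 2*64 + 208)*10 = (-4 + 128 + 208)*10 = 332*10 = 3320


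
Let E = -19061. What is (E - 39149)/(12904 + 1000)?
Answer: -29105/6952 ≈ -4.1866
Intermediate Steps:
(E - 39149)/(12904 + 1000) = (-19061 - 39149)/(12904 + 1000) = -58210/13904 = -58210*1/13904 = -29105/6952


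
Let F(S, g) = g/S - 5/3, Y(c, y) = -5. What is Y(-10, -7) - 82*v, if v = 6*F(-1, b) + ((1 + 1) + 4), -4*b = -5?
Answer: 938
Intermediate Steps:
b = 5/4 (b = -¼*(-5) = 5/4 ≈ 1.2500)
F(S, g) = -5/3 + g/S (F(S, g) = g/S - 5*⅓ = g/S - 5/3 = -5/3 + g/S)
v = -23/2 (v = 6*(-5/3 + (5/4)/(-1)) + ((1 + 1) + 4) = 6*(-5/3 + (5/4)*(-1)) + (2 + 4) = 6*(-5/3 - 5/4) + 6 = 6*(-35/12) + 6 = -35/2 + 6 = -23/2 ≈ -11.500)
Y(-10, -7) - 82*v = -5 - 82*(-23/2) = -5 + 943 = 938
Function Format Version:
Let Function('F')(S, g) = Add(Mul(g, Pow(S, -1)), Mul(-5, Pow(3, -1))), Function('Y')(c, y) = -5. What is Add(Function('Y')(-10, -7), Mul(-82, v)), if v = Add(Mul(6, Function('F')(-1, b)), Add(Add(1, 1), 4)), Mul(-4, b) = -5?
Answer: 938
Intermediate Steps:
b = Rational(5, 4) (b = Mul(Rational(-1, 4), -5) = Rational(5, 4) ≈ 1.2500)
Function('F')(S, g) = Add(Rational(-5, 3), Mul(g, Pow(S, -1))) (Function('F')(S, g) = Add(Mul(g, Pow(S, -1)), Mul(-5, Rational(1, 3))) = Add(Mul(g, Pow(S, -1)), Rational(-5, 3)) = Add(Rational(-5, 3), Mul(g, Pow(S, -1))))
v = Rational(-23, 2) (v = Add(Mul(6, Add(Rational(-5, 3), Mul(Rational(5, 4), Pow(-1, -1)))), Add(Add(1, 1), 4)) = Add(Mul(6, Add(Rational(-5, 3), Mul(Rational(5, 4), -1))), Add(2, 4)) = Add(Mul(6, Add(Rational(-5, 3), Rational(-5, 4))), 6) = Add(Mul(6, Rational(-35, 12)), 6) = Add(Rational(-35, 2), 6) = Rational(-23, 2) ≈ -11.500)
Add(Function('Y')(-10, -7), Mul(-82, v)) = Add(-5, Mul(-82, Rational(-23, 2))) = Add(-5, 943) = 938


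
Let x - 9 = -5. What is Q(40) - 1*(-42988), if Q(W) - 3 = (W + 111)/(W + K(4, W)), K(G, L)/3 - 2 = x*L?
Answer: 22613417/526 ≈ 42991.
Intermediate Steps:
x = 4 (x = 9 - 5 = 4)
K(G, L) = 6 + 12*L (K(G, L) = 6 + 3*(4*L) = 6 + 12*L)
Q(W) = 3 + (111 + W)/(6 + 13*W) (Q(W) = 3 + (W + 111)/(W + (6 + 12*W)) = 3 + (111 + W)/(6 + 13*W))
Q(40) - 1*(-42988) = (129 + 40*40)/(6 + 13*40) - 1*(-42988) = (129 + 1600)/(6 + 520) + 42988 = 1729/526 + 42988 = 22613417/526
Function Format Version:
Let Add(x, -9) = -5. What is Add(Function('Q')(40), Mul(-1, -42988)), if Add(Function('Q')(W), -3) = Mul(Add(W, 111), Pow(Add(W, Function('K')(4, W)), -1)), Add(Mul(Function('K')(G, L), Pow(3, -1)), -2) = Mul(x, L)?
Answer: Rational(22613417, 526) ≈ 42991.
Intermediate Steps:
x = 4 (x = Add(9, -5) = 4)
Function('K')(G, L) = Add(6, Mul(12, L)) (Function('K')(G, L) = Add(6, Mul(3, Mul(4, L))) = Add(6, Mul(12, L)))
Function('Q')(W) = Add(3, Mul(Pow(Add(6, Mul(13, W)), -1), Add(111, W))) (Function('Q')(W) = Add(3, Mul(Add(W, 111), Pow(Add(W, Add(6, Mul(12, W))), -1))) = Add(3, Mul(Add(111, W), Pow(Add(6, Mul(13, W)), -1))) = Add(3, Mul(Pow(Add(6, Mul(13, W)), -1), Add(111, W))))
Add(Function('Q')(40), Mul(-1, -42988)) = Add(Mul(Pow(Add(6, Mul(13, 40)), -1), Add(129, Mul(40, 40))), Mul(-1, -42988)) = Add(Mul(Pow(Add(6, 520), -1), Add(129, 1600)), 42988) = Add(Mul(Pow(526, -1), 1729), 42988) = Add(Mul(Rational(1, 526), 1729), 42988) = Add(Rational(1729, 526), 42988) = Rational(22613417, 526)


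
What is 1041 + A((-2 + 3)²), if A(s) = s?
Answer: 1042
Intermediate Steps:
1041 + A((-2 + 3)²) = 1041 + (-2 + 3)² = 1041 + 1² = 1041 + 1 = 1042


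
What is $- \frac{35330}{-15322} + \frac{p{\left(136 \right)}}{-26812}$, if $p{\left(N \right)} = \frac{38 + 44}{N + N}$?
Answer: $\frac{64413907179}{27935315552} \approx 2.3058$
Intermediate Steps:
$p{\left(N \right)} = \frac{41}{N}$ ($p{\left(N \right)} = \frac{82}{2 N} = 82 \frac{1}{2 N} = \frac{41}{N}$)
$- \frac{35330}{-15322} + \frac{p{\left(136 \right)}}{-26812} = - \frac{35330}{-15322} + \frac{41 \cdot \frac{1}{136}}{-26812} = \left(-35330\right) \left(- \frac{1}{15322}\right) + 41 \cdot \frac{1}{136} \left(- \frac{1}{26812}\right) = \frac{17665}{7661} + \frac{41}{136} \left(- \frac{1}{26812}\right) = \frac{17665}{7661} - \frac{41}{3646432} = \frac{64413907179}{27935315552}$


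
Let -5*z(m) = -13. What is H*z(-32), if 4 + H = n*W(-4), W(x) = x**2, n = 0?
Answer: -52/5 ≈ -10.400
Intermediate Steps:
z(m) = 13/5 (z(m) = -1/5*(-13) = 13/5)
H = -4 (H = -4 + 0*(-4)**2 = -4 + 0*16 = -4 + 0 = -4)
H*z(-32) = -4*13/5 = -52/5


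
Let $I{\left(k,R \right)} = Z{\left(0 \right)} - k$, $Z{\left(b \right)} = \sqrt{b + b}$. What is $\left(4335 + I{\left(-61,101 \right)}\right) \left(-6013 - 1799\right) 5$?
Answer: $-171707760$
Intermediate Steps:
$Z{\left(b \right)} = \sqrt{2} \sqrt{b}$ ($Z{\left(b \right)} = \sqrt{2 b} = \sqrt{2} \sqrt{b}$)
$I{\left(k,R \right)} = - k$ ($I{\left(k,R \right)} = \sqrt{2} \sqrt{0} - k = \sqrt{2} \cdot 0 - k = 0 - k = - k$)
$\left(4335 + I{\left(-61,101 \right)}\right) \left(-6013 - 1799\right) 5 = \left(4335 - -61\right) \left(-6013 - 1799\right) 5 = \left(4335 + 61\right) \left(-7812\right) 5 = 4396 \left(-7812\right) 5 = \left(-34341552\right) 5 = -171707760$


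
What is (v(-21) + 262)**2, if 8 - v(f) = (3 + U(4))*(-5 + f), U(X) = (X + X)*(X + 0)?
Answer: 1392400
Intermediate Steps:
U(X) = 2*X**2 (U(X) = (2*X)*X = 2*X**2)
v(f) = 183 - 35*f (v(f) = 8 - (3 + 2*4**2)*(-5 + f) = 8 - (3 + 2*16)*(-5 + f) = 8 - (3 + 32)*(-5 + f) = 8 - 35*(-5 + f) = 8 - (-175 + 35*f) = 8 + (175 - 35*f) = 183 - 35*f)
(v(-21) + 262)**2 = ((183 - 35*(-21)) + 262)**2 = ((183 + 735) + 262)**2 = (918 + 262)**2 = 1180**2 = 1392400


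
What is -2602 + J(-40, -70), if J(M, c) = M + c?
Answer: -2712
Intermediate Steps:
-2602 + J(-40, -70) = -2602 + (-40 - 70) = -2602 - 110 = -2712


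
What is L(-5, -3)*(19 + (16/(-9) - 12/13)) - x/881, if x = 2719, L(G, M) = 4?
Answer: 6402145/103077 ≈ 62.110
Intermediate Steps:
L(-5, -3)*(19 + (16/(-9) - 12/13)) - x/881 = 4*(19 + (16/(-9) - 12/13)) - 2719/881 = 4*(19 + (16*(-⅑) - 12*1/13)) - 2719/881 = 4*(19 + (-16/9 - 12/13)) - 1*2719/881 = 4*(19 - 316/117) - 2719/881 = 4*(1907/117) - 2719/881 = 7628/117 - 2719/881 = 6402145/103077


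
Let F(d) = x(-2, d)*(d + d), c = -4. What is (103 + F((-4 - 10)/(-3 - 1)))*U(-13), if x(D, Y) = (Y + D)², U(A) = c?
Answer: -475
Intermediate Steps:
U(A) = -4
x(D, Y) = (D + Y)²
F(d) = 2*d*(-2 + d)² (F(d) = (-2 + d)²*(d + d) = (-2 + d)²*(2*d) = 2*d*(-2 + d)²)
(103 + F((-4 - 10)/(-3 - 1)))*U(-13) = (103 + 2*((-4 - 10)/(-3 - 1))*(-2 + (-4 - 10)/(-3 - 1))²)*(-4) = (103 + 2*(-14/(-4))*(-2 - 14/(-4))²)*(-4) = (103 + 2*(-14*(-¼))*(-2 - 14*(-¼))²)*(-4) = (103 + 2*(7/2)*(-2 + 7/2)²)*(-4) = (103 + 2*(7/2)*(3/2)²)*(-4) = (103 + 2*(7/2)*(9/4))*(-4) = (103 + 63/4)*(-4) = (475/4)*(-4) = -475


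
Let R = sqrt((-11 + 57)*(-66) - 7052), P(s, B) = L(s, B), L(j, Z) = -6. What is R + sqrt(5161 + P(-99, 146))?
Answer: sqrt(5155) + 2*I*sqrt(2522) ≈ 71.798 + 100.44*I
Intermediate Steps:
P(s, B) = -6
R = 2*I*sqrt(2522) (R = sqrt(46*(-66) - 7052) = sqrt(-3036 - 7052) = sqrt(-10088) = 2*I*sqrt(2522) ≈ 100.44*I)
R + sqrt(5161 + P(-99, 146)) = 2*I*sqrt(2522) + sqrt(5161 - 6) = 2*I*sqrt(2522) + sqrt(5155) = sqrt(5155) + 2*I*sqrt(2522)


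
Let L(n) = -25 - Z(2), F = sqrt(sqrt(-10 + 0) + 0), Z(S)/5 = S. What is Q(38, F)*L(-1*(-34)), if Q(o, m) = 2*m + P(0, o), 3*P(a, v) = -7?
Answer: 245/3 - 70*10**(1/4)*sqrt(I) ≈ -6.3537 - 88.02*I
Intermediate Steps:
Z(S) = 5*S
F = 10**(1/4)*sqrt(I) (F = sqrt(sqrt(-10) + 0) = sqrt(I*sqrt(10) + 0) = sqrt(I*sqrt(10)) = 10**(1/4)*sqrt(I) ≈ 1.2574 + 1.2574*I)
L(n) = -35 (L(n) = -25 - 5*2 = -25 - 1*10 = -25 - 10 = -35)
P(a, v) = -7/3 (P(a, v) = (1/3)*(-7) = -7/3)
Q(o, m) = -7/3 + 2*m (Q(o, m) = 2*m - 7/3 = -7/3 + 2*m)
Q(38, F)*L(-1*(-34)) = (-7/3 + 2*(10**(1/4)*sqrt(I)))*(-35) = (-7/3 + 2*10**(1/4)*sqrt(I))*(-35) = 245/3 - 70*10**(1/4)*sqrt(I)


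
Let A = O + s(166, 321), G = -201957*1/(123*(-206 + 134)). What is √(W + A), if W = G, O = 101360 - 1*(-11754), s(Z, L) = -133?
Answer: √27354152942/492 ≈ 336.16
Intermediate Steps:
O = 113114 (O = 101360 + 11754 = 113114)
G = 67319/2952 (G = -201957/((-72*123)) = -201957/(-8856) = -201957*(-1/8856) = 67319/2952 ≈ 22.805)
W = 67319/2952 ≈ 22.805
A = 112981 (A = 113114 - 133 = 112981)
√(W + A) = √(67319/2952 + 112981) = √(333587231/2952) = √27354152942/492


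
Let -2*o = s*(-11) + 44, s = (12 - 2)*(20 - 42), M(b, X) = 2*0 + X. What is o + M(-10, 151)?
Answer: -1081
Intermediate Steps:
M(b, X) = X (M(b, X) = 0 + X = X)
s = -220 (s = 10*(-22) = -220)
o = -1232 (o = -(-220*(-11) + 44)/2 = -(2420 + 44)/2 = -½*2464 = -1232)
o + M(-10, 151) = -1232 + 151 = -1081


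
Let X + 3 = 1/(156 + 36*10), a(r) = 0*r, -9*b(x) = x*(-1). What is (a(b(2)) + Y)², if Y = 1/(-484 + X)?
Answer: 266256/63147166681 ≈ 4.2164e-6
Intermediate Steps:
b(x) = x/9 (b(x) = -x*(-1)/9 = -(-1)*x/9 = x/9)
a(r) = 0
X = -1547/516 (X = -3 + 1/(156 + 36*10) = -3 + 1/(156 + 360) = -3 + 1/516 = -1547/516 ≈ -2.9981)
Y = -516/251291 (Y = 1/(-484 - 1547/516) = 1/(-251291/516) = -516/251291 ≈ -0.0020534)
(a(b(2)) + Y)² = (0 - 516/251291)² = (-516/251291)² = 266256/63147166681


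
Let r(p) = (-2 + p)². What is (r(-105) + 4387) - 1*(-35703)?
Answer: 51539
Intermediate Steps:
(r(-105) + 4387) - 1*(-35703) = ((-2 - 105)² + 4387) - 1*(-35703) = ((-107)² + 4387) + 35703 = (11449 + 4387) + 35703 = 15836 + 35703 = 51539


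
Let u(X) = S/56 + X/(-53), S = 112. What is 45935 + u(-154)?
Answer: 2434815/53 ≈ 45940.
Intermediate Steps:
u(X) = 2 - X/53 (u(X) = 112/56 + X/(-53) = 112*(1/56) + X*(-1/53) = 2 - X/53)
45935 + u(-154) = 45935 + (2 - 1/53*(-154)) = 45935 + (2 + 154/53) = 45935 + 260/53 = 2434815/53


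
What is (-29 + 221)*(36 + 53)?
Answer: 17088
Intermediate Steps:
(-29 + 221)*(36 + 53) = 192*89 = 17088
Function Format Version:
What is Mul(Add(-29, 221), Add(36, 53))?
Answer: 17088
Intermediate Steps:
Mul(Add(-29, 221), Add(36, 53)) = Mul(192, 89) = 17088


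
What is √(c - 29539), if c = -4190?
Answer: I*√33729 ≈ 183.65*I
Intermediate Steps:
√(c - 29539) = √(-4190 - 29539) = √(-33729) = I*√33729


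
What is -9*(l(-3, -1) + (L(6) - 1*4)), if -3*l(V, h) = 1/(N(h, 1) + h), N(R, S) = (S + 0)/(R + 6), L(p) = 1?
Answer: 93/4 ≈ 23.250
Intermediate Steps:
N(R, S) = S/(6 + R)
l(V, h) = -1/(3*(h + 1/(6 + h))) (l(V, h) = -1/(3*(1/(6 + h) + h)) = -1/(3*(h + 1/(6 + h))))
-9*(l(-3, -1) + (L(6) - 1*4)) = -9*((-6 - 1*(-1))/(3*(1 - (6 - 1))) + (1 - 1*4)) = -9*((-6 + 1)/(3*(1 - 1*5)) + (1 - 4)) = -9*((1/3)*(-5)/(1 - 5) - 3) = -9*((1/3)*(-5)/(-4) - 3) = -9*((1/3)*(-1/4)*(-5) - 3) = -9*(5/12 - 3) = -9*(-31/12) = 93/4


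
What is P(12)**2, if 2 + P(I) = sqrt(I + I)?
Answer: 28 - 8*sqrt(6) ≈ 8.4041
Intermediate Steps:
P(I) = -2 + sqrt(2)*sqrt(I) (P(I) = -2 + sqrt(I + I) = -2 + sqrt(2*I) = -2 + sqrt(2)*sqrt(I))
P(12)**2 = (-2 + sqrt(2)*sqrt(12))**2 = (-2 + sqrt(2)*(2*sqrt(3)))**2 = (-2 + 2*sqrt(6))**2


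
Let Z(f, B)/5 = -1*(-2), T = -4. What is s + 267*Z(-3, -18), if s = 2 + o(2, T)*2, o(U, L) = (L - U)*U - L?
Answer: 2656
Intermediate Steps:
Z(f, B) = 10 (Z(f, B) = 5*(-1*(-2)) = 5*2 = 10)
o(U, L) = -L + U*(L - U) (o(U, L) = U*(L - U) - L = -L + U*(L - U))
s = -14 (s = 2 + (-1*(-4) - 1*2**2 - 4*2)*2 = 2 + (4 - 1*4 - 8)*2 = 2 + (4 - 4 - 8)*2 = 2 - 8*2 = 2 - 16 = -14)
s + 267*Z(-3, -18) = -14 + 267*10 = -14 + 2670 = 2656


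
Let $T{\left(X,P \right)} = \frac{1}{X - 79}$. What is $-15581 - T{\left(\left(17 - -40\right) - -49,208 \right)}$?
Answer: $- \frac{420688}{27} \approx -15581.0$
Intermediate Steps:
$T{\left(X,P \right)} = \frac{1}{-79 + X}$
$-15581 - T{\left(\left(17 - -40\right) - -49,208 \right)} = -15581 - \frac{1}{-79 + \left(\left(17 - -40\right) - -49\right)} = -15581 - \frac{1}{-79 + \left(\left(17 + 40\right) + 49\right)} = -15581 - \frac{1}{-79 + \left(57 + 49\right)} = -15581 - \frac{1}{-79 + 106} = -15581 - \frac{1}{27} = - \frac{420688}{27}$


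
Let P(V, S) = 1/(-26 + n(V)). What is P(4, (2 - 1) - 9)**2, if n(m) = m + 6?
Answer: 1/256 ≈ 0.0039063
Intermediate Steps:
n(m) = 6 + m
P(V, S) = 1/(-20 + V) (P(V, S) = 1/(-26 + (6 + V)) = 1/(-20 + V))
P(4, (2 - 1) - 9)**2 = (1/(-20 + 4))**2 = (1/(-16))**2 = (-1/16)**2 = 1/256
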